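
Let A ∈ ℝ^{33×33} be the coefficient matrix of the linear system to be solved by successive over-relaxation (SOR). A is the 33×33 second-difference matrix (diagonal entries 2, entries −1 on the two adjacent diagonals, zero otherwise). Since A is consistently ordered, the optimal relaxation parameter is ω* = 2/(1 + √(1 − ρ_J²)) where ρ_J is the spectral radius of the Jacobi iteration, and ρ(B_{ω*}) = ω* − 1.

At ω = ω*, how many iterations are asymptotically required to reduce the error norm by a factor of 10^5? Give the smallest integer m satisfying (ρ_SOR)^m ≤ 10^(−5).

m = 63

ρ_J = max_k |cos(kπ/34)| = cos(π/34) = 0.9957342
root = sin(π/34) = 0.0922684  (since 1−cos² = sin²).
Young: ω* = 2/(1+√(1−ρ_J²)) = 2/(1+0.0922684) = 2/1.0922684 = 1.8310518.
and ρ(B_{ω*}) = 1.8310518 − 1 = 0.8310518.
m ≥ 5·ln10 / (−ln 0.8310518) = 62.211; smallest integer m = 63.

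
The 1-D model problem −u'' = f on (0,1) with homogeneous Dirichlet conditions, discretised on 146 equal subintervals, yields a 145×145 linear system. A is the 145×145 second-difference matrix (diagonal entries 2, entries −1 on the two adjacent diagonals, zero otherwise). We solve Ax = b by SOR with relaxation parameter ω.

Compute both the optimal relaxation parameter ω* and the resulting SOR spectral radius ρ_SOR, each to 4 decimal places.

ω* = 1.9579, ρ_SOR = 0.9579

½·tridiag(1,0,1) at n=145: λ_k = cos(kπ/146); max |λ| at k=1 ⇒ ρ_J = cos(π/146) ≈ 0.9998.
√(1−ρ_J²) simplifies to sin(π/146) = 0.02152.
ω* = 2/(1 + 0.02152) = 2/1.02152 = 1.9579.
ρ(B_{ω*}) = ω*−1 = 0.9579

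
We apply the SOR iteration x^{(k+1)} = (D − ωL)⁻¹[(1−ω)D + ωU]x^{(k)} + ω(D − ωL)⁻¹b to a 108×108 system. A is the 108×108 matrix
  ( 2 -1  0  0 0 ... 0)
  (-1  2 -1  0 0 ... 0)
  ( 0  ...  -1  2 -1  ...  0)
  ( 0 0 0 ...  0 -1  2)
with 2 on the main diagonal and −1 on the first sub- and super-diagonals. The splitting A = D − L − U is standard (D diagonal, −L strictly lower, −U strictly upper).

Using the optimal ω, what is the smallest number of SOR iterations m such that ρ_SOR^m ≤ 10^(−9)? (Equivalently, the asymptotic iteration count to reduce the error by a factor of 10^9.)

m = 360

½·tridiag(1,0,1) at n=108: λ_k = cos(kπ/109); max |λ| at k=1 ⇒ ρ_J = cos(π/109) ≈ 0.9995847.
√(1−ρ_J²) simplifies to sin(π/109) = 0.0288180.
[ω*] 2 ÷ (1 + 0.0288180) = 2 ÷ 1.0288180 = 1.9439784.
ρ_SOR = ω* − 1 = 1.9439784 − 1 = 0.9439784.
ρ_SOR^m ≤ 10^(−9) ⇔ m ≥ 9·ln10/(−ln 0.9439784) = 20.7233/0.057652 = 359.455; m = ⌈359.455⌉ = 360.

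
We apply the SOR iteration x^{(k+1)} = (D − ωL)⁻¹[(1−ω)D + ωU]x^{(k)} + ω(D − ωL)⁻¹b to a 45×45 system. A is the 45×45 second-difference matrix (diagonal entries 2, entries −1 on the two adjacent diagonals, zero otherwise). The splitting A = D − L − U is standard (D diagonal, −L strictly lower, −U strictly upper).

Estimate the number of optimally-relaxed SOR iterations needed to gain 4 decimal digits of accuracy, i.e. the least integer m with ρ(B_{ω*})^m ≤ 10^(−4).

n=45: λ(B_J) = 1 − λ(A)/2 = cos(kπ/46); k=1 gives ρ_J = 0.9976688.
1 − cos²(π/46) = sin²(π/46) ⇒ √(1−ρ_J²) = sin(π/46) = 0.0682424.
So ω* = 2/1.0682424 = 1.8722342 (Young).
ρ_SOR = ω* − 1 = 1.8722342 − 1 = 0.8722342.
Need (0.8722342)^m ≤ 10^(−4): m ≥ 4·ln10/|ln 0.8722342| = 9.21034/0.136697 = 67.378 ⇒ m = 68.

m = 68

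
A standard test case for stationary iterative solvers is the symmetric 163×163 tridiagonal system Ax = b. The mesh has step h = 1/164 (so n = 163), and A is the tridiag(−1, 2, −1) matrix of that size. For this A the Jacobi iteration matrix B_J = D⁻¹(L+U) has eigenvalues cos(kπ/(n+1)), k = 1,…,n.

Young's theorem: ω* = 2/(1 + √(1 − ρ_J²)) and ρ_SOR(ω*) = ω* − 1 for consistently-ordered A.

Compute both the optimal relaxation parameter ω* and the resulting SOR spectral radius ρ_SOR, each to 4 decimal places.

ω* = 1.9624, ρ_SOR = 0.9624

ρ_J = max_k |cos(kπ/164)| = cos(π/164) = 0.9998
√(1 − cos²(π/164)) = sin(π/164) ≈ 0.01915.
ω* = 2/(1 + 0.01915) = 2/1.01915 = 1.9624.
ρ(B_{ω*}) = ω*−1 = 0.9624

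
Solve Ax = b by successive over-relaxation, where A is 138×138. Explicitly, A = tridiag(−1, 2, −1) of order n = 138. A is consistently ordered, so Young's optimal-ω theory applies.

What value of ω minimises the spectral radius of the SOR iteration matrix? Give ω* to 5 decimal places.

ω* = 1.95580

With n=138, ρ(Jacobi) = cos(π/139) = 0.99974.
√(1 − cos²(π/139)) = sin(π/139) ≈ 0.022599.
ω* = 2 / (1 + 0.022599) = 2 / 1.022599 ≈ 1.95580.
At ω = 1.95580 every |λ(B_ω)| = ω−1, so ρ_SOR = 0.95580.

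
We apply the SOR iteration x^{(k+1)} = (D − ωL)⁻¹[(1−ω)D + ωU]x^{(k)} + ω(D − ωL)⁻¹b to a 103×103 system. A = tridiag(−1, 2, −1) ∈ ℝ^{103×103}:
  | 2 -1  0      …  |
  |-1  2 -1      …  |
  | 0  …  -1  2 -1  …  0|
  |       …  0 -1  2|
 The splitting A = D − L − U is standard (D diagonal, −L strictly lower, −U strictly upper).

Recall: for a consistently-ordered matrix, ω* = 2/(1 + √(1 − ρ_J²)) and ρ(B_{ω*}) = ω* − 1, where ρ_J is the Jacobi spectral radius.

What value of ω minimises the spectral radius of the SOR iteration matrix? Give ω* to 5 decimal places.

ω* = 1.94136

B_J for the 103×103 system has eigenvalues cos(kπ/104); ρ_J = cos(π/104) = 0.99954.
root = sin(π/104) = 0.030203  (since 1−cos² = sin²).
Then 2/(1+√(1−ρ_J²)) = 2/(1+0.030203); ω* = 2/1.030203 = 1.94136.
At ω = 1.94136 every |λ(B_ω)| = ω−1, so ρ_SOR = 0.94136.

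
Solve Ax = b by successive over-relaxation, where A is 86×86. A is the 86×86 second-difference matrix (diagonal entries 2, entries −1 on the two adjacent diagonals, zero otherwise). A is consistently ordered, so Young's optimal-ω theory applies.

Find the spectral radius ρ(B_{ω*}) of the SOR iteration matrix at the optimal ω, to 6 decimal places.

ρ_SOR = 0.930311

B_J for the 86×86 system has eigenvalues cos(kπ/87); ρ_J = cos(π/87) = 0.999348.
root = sin(π/87) = 0.0361024  (since 1−cos² = sin²).
[ω*] 2 ÷ (1 + 0.0361024) = 2 ÷ 1.0361024 = 1.930311.
ρ(B_{ω*}) = ω*−1 = 0.930311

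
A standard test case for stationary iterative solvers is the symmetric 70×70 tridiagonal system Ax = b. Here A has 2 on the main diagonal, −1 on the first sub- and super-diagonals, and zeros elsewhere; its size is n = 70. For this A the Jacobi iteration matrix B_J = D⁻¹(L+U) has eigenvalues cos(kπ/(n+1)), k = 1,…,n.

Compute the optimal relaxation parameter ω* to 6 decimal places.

n=70: λ(B_J) = 1 − λ(A)/2 = cos(kπ/71); k=1 gives ρ_J = 0.999021.
√(1−ρ_J²) simplifies to sin(π/71) = 0.0442333.
Then 2/(1+√(1−ρ_J²)) = 2/(1+0.0442333); ω* = 2/1.0442333 = 1.915281.
[ρ_SOR] ω* − 1 = 0.915281.

ω* = 1.915281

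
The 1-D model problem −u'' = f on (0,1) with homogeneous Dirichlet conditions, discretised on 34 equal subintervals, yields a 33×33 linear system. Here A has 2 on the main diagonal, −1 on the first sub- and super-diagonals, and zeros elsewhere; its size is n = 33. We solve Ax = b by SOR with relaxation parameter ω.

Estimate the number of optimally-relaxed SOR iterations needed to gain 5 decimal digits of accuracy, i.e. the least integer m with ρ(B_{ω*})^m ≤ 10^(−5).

ρ_J = max_k |cos(kπ/34)| = cos(π/34) = 0.9957342
root = sin(π/34) = 0.0922684  (since 1−cos² = sin²).
Young: ω* = 2/(1+√(1−ρ_J²)) = 2/(1+0.0922684) = 2/1.0922684 = 1.8310518.
[ρ_SOR] ω* − 1 = 0.8310518.
ρ_SOR^m ≤ 10^(−5) ⇔ m ≥ 5·ln10/(−ln 0.8310518) = 11.5129/0.185063 = 62.211; m = ⌈62.211⌉ = 63.

m = 63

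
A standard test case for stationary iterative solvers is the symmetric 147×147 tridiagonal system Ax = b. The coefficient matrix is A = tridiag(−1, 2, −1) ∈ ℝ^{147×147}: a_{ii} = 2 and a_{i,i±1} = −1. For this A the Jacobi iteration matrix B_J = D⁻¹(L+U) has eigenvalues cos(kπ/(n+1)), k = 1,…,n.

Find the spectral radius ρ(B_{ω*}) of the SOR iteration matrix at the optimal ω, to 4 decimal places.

ρ_SOR = 0.9584

½·tridiag(1,0,1) at n=147: λ_k = cos(kπ/148); max |λ| at k=1 ⇒ ρ_J = cos(π/148) ≈ 0.9998.
√(1 − cos²(π/148)) = sin(π/148) ≈ 0.02123.
[ω*] 2 ÷ (1 + 0.02123) = 2 ÷ 1.02123 = 1.9584.
[ρ_SOR] ω* − 1 = 0.9584.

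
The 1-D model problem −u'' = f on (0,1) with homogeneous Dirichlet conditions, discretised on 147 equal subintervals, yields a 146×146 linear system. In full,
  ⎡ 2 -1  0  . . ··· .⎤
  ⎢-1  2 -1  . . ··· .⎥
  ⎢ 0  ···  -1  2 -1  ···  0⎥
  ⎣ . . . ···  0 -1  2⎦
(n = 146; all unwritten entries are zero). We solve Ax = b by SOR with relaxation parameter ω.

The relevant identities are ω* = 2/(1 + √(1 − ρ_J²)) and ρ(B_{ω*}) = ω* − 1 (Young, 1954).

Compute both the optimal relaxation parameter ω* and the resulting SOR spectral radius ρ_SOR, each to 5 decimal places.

ω* = 1.95815, ρ_SOR = 0.95815

[ρ_J] n=146: ρ(B_J) = cos(π/(n+1)) = cos(π/147) = 0.99977.
root = sin(π/147) = 0.021370  (since 1−cos² = sin²).
ω* = 2/(1+0.021370) = 1.95815
ρ(B_{ω*}) = ω*−1 = 0.95815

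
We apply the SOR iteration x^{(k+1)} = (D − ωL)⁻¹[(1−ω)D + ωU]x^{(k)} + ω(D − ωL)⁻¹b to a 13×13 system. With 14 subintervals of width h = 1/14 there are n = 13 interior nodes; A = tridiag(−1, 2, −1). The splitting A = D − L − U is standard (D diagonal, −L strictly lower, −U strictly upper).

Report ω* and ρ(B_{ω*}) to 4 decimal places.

½·tridiag(1,0,1) at n=13: λ_k = cos(kπ/14); max |λ| at k=1 ⇒ ρ_J = cos(π/14) ≈ 0.9749.
root = sin(π/14) = 0.22252  (since 1−cos² = sin²).
So ω* = 2/1.22252 = 1.6360 (Young).
At ω = 1.6360 every |λ(B_ω)| = ω−1, so ρ_SOR = 0.6360.

ω* = 1.6360, ρ_SOR = 0.6360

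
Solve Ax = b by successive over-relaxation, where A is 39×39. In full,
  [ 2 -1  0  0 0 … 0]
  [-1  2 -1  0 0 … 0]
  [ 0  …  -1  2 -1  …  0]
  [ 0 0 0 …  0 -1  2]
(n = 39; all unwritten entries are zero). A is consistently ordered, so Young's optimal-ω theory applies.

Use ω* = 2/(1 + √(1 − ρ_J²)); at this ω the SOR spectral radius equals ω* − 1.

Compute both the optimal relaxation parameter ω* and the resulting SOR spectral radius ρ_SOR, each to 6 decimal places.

n=39: λ(B_J) = 1 − λ(A)/2 = cos(kπ/40); k=1 gives ρ_J = 0.996917.
√(1 − cos²(π/40)) = sin(π/40) ≈ 0.0784591.
ω* = 2/(1+0.0784591) = 1.854498
ρ_SOR = ω* − 1 = 1.854498 − 1 = 0.854498.

ω* = 1.854498, ρ_SOR = 0.854498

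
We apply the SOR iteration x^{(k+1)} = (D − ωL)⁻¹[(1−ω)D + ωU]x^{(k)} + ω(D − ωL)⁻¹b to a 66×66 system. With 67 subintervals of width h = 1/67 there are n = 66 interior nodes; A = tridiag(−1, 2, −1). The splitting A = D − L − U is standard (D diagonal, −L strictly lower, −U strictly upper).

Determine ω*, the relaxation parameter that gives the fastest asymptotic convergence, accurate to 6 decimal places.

½·tridiag(1,0,1) at n=66: λ_k = cos(kπ/67); max |λ| at k=1 ⇒ ρ_J = cos(π/67) ≈ 0.998901.
√(1−ρ_J²) simplifies to sin(π/67) = 0.0468723.
Young: ω* = 2/(1+√(1−ρ_J²)) = 2/(1+0.0468723) = 2/1.0468723 = 1.910453.
ρ(B_{ω*}) = ω*−1 = 0.910453

ω* = 1.910453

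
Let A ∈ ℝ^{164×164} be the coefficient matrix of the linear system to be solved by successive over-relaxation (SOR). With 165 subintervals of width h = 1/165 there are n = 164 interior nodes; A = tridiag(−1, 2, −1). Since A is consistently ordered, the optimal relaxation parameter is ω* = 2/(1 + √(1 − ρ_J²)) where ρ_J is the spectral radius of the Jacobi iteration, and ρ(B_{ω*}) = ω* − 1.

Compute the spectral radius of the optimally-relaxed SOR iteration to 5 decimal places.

ρ_SOR = 0.96263

B_J for the 164×164 system has eigenvalues cos(kπ/165); ρ_J = cos(π/165) = 0.99982.
1 − cos²(π/165) = sin²(π/165) ⇒ √(1−ρ_J²) = sin(π/165) = 0.019039.
ω* = 2/(1 + 0.019039) = 2/1.019039 = 1.96263.
Hence ρ(B_{ω*}) = 1.96263 − 1 = 0.96263.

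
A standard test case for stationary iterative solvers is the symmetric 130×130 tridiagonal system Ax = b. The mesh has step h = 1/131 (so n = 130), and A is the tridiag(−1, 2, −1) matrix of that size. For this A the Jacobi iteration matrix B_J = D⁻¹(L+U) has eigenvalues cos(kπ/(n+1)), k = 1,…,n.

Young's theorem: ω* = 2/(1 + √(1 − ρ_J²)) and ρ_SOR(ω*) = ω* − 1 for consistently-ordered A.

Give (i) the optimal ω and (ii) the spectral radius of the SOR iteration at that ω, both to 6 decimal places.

ω* = 1.953164, ρ_SOR = 0.953164

n=130: λ(B_J) = 1 − λ(A)/2 = cos(kπ/131); k=1 gives ρ_J = 0.999712.
1 − cos²(π/131) = sin²(π/131) ⇒ √(1−ρ_J²) = sin(π/131) = 0.0239793.
[ω*] 2 ÷ (1 + 0.0239793) = 2 ÷ 1.0239793 = 1.953164.
Hence ρ(B_{ω*}) = 1.953164 − 1 = 0.953164.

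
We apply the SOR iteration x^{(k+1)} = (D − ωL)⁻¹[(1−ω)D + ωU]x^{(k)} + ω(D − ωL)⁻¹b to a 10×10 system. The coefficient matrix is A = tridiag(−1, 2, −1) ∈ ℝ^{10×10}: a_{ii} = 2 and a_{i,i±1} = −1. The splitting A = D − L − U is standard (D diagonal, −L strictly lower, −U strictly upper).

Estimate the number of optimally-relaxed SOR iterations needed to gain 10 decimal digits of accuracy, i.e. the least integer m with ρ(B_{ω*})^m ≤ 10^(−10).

m = 40

n=10: λ(B_J) = 1 − λ(A)/2 = cos(kπ/11); k=1 gives ρ_J = 0.9594930.
1 − cos²(π/11) = sin²(π/11) ⇒ √(1−ρ_J²) = sin(π/11) = 0.2817326.
Young: ω* = 2/(1+√(1−ρ_J²)) = 2/(1+0.2817326) = 2/1.2817326 = 1.5603879.
Hence ρ(B_{ω*}) = 1.5603879 − 1 = 0.5603879.
10·ln10 = 23.0259; −ln(0.5603879) = 0.579126; m = ⌈23.0259/0.579126⌉ = ⌈39.760⌉ = 40.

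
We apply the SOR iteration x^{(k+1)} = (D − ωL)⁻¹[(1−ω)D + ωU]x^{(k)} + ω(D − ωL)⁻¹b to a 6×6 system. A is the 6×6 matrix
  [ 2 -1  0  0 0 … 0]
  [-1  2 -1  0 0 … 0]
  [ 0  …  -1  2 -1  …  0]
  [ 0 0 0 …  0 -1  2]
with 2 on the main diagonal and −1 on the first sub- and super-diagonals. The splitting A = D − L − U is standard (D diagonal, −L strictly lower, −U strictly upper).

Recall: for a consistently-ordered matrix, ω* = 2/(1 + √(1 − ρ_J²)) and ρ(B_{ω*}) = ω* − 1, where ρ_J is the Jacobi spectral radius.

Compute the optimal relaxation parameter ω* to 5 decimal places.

ω* = 1.39481

spectrum of D⁻¹(L+U) = {cos(kπ/7) : 1≤k≤6}; ρ_J = cos(π/7) = 0.90097.
1 − cos²(π/7) = sin²(π/7) ⇒ √(1−ρ_J²) = sin(π/7) = 0.433884.
Young: ω* = 2/(1+√(1−ρ_J²)) = 2/(1+0.433884) = 2/1.433884 = 1.39481.
ρ_SOR = ω* − 1 ≈ 0.39481.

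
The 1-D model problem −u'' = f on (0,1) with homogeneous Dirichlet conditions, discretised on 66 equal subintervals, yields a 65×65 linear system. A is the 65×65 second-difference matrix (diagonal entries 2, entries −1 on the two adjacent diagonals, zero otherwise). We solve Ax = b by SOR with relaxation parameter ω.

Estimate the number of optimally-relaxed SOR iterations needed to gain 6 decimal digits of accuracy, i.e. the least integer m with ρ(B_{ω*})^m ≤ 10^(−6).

½·tridiag(1,0,1) at n=65: λ_k = cos(kπ/66); max |λ| at k=1 ⇒ ρ_J = cos(π/66) ≈ 0.9988673.
√(1−ρ_J²) simplifies to sin(π/66) = 0.0475819.
ω* = 2/(1+0.0475819) = 1.9091586
[ρ_SOR] ω* − 1 = 0.9091586.
m ≥ 6·ln10 / (−ln 0.9091586) = 145.066; smallest integer m = 146.

m = 146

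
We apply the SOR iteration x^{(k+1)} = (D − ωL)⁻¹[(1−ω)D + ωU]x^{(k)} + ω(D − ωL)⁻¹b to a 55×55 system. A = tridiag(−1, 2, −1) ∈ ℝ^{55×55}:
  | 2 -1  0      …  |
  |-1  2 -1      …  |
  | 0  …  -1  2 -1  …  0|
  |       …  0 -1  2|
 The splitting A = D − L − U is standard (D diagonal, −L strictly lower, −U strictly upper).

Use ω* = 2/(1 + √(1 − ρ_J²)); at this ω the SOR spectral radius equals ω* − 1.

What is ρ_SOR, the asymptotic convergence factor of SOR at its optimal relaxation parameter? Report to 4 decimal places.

ρ_SOR = 0.8938

With n=55, ρ(Jacobi) = cos(π/56) = 0.9984.
√(1−ρ_J²) = |sin(π/56)| = 0.05607
ω* = 2 / (1 + 0.05607) = 2 / 1.05607 ≈ 1.8938.
ρ_SOR = ω* − 1 ≈ 0.8938.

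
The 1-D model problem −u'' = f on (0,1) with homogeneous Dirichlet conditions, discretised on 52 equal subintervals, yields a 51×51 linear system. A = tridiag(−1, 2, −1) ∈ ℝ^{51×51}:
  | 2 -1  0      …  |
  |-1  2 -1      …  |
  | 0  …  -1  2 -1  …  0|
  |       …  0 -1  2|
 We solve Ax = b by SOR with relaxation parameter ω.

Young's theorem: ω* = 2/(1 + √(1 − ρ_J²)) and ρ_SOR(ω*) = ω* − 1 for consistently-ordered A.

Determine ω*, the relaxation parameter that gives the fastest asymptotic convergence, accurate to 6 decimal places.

ω* = 1.886119

spectrum of D⁻¹(L+U) = {cos(kπ/52) : 1≤k≤51}; ρ_J = cos(π/52) = 0.998176.
√(1 − cos²(π/52)) = sin(π/52) ≈ 0.0603785.
ω* = 2/(1 + 0.0603785) = 2/1.0603785 = 1.886119.
Hence ρ(B_{ω*}) = 1.886119 − 1 = 0.886119.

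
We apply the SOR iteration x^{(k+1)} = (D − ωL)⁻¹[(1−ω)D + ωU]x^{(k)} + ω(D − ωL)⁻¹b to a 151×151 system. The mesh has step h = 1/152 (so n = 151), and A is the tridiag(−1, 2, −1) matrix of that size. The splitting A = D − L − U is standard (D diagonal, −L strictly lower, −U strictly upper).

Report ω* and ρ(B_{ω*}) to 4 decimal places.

ω* = 1.9595, ρ_SOR = 0.9595

[ρ_J] n=151: ρ(B_J) = cos(π/(n+1)) = cos(π/152) = 0.9998.
√(1−ρ_J²) simplifies to sin(π/152) = 0.02067.
ω* = 2/(1 + 0.02067) = 2/1.02067 = 1.9595.
Hence ρ(B_{ω*}) = 1.9595 − 1 = 0.9595.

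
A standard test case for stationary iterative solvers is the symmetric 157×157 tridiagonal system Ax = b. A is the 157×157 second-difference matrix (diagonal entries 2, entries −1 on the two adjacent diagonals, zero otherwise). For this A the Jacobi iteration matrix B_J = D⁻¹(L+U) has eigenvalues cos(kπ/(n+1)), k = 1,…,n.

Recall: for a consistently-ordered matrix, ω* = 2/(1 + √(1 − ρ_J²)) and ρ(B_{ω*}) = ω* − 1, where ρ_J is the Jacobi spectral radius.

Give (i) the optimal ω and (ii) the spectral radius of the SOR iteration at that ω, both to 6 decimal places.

B_J for the 157×157 system has eigenvalues cos(kπ/158); ρ_J = cos(π/158) = 0.999802.
√(1 − cos²(π/158)) = sin(π/158) ≈ 0.0198822.
So ω* = 2/1.0198822 = 1.961011 (Young).
At ω = 1.961011 every |λ(B_ω)| = ω−1, so ρ_SOR = 0.961011.

ω* = 1.961011, ρ_SOR = 0.961011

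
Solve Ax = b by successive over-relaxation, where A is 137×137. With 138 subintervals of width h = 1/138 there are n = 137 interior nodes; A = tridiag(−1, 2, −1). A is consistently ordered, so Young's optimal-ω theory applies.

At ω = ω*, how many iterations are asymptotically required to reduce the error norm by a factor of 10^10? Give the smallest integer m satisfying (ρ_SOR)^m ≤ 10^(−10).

m = 506

[ρ_J] n=137: ρ(B_J) = cos(π/(n+1)) = cos(π/138) = 0.9997409.
√(1 − cos²(π/138)) = sin(π/138) ≈ 0.0227632.
ω* = 2/(1+0.0227632) = 1.9554869
Hence ρ(B_{ω*}) = 1.9554869 − 1 = 0.9554869.
Need (0.9554869)^m ≤ 10^(−10): m ≥ 10·ln10/|ln 0.9554869| = 23.0259/0.0455342 = 505.684 ⇒ m = 506.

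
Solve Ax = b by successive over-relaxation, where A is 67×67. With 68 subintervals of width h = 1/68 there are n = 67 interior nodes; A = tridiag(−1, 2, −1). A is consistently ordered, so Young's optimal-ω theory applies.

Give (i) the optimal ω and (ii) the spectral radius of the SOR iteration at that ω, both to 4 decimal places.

With n=67, ρ(Jacobi) = cos(π/68) = 0.9989.
1 − cos²(π/68) = sin²(π/68) ⇒ √(1−ρ_J²) = sin(π/68) = 0.04618.
Then 2/(1+√(1−ρ_J²)) = 2/(1+0.04618); ω* = 2/1.04618 = 1.9117.
ρ_SOR = ω* − 1 = 1.9117 − 1 = 0.9117.

ω* = 1.9117, ρ_SOR = 0.9117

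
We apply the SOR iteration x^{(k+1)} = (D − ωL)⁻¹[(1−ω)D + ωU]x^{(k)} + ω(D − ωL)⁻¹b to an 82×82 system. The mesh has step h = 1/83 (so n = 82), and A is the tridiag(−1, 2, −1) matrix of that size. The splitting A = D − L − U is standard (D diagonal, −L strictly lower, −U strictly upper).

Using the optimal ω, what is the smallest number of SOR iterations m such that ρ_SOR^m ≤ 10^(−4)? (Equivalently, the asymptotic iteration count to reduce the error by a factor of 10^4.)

½·tridiag(1,0,1) at n=82: λ_k = cos(kπ/83); max |λ| at k=1 ⇒ ρ_J = cos(π/83) ≈ 0.9992838.
√(1 − cos²(π/83)) = sin(π/83) ≈ 0.0378415.
Then 2/(1+√(1−ρ_J²)) = 2/(1+0.0378415); ω* = 2/1.0378415 = 1.9270765.
[ρ_SOR] ω* − 1 = 0.9270765.
Need (0.9270765)^m ≤ 10^(−4): m ≥ 4·ln10/|ln 0.9270765| = 9.21034/0.0757192 = 121.638 ⇒ m = 122.

m = 122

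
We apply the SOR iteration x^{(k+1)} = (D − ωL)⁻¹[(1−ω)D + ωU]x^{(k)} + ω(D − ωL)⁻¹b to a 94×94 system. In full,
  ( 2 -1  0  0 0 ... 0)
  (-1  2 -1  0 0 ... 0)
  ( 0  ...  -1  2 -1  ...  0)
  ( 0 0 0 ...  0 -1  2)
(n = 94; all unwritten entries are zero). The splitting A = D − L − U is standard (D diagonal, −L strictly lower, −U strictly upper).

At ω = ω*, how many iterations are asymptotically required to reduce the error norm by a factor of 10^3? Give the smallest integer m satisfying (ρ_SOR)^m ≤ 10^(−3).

ρ_J = max_k |cos(kπ/95)| = cos(π/95) = 0.9994533
√(1 − cos²(π/95)) = sin(π/95) ≈ 0.0330634.
[ω*] 2 ÷ (1 + 0.0330634) = 2 ÷ 1.0330634 = 1.9359896.
ρ(B_{ω*}) = ω*−1 = 0.9359896
3·ln10 = 6.90776; −ln(0.9359896) = 0.0661509; m = ⌈6.90776/0.0661509⌉ = ⌈104.424⌉ = 105.

m = 105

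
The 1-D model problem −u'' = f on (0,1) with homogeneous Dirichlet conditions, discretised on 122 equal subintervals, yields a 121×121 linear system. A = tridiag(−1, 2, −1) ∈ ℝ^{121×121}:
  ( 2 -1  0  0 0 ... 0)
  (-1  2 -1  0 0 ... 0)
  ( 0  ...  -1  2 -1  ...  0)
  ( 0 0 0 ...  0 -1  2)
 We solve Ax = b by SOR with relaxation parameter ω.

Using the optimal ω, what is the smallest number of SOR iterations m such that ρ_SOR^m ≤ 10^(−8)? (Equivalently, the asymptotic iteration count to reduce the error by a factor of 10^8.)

½·tridiag(1,0,1) at n=121: λ_k = cos(kπ/122); max |λ| at k=1 ⇒ ρ_J = cos(π/122) ≈ 0.9996685.
1 − cos²(π/122) = sin²(π/122) ⇒ √(1−ρ_J²) = sin(π/122) = 0.0257479.
ω* = 2/(1 + 0.0257479) = 2/1.0257479 = 1.9497968.
and ρ(B_{ω*}) = 1.9497968 − 1 = 0.9497968.
8·ln10 = 18.4207; −ln(0.9497968) = 0.0515072; m = ⌈18.4207/0.0515072⌉ = ⌈357.633⌉ = 358.

m = 358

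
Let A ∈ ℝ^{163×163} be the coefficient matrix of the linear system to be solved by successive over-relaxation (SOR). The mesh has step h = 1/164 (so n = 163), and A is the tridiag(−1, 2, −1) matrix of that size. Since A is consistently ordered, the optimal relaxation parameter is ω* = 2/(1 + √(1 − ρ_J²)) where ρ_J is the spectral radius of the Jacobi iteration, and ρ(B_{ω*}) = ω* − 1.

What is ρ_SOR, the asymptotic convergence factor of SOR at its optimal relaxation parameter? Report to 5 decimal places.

ρ_SOR = 0.96241

ρ_J = max_k |cos(kπ/164)| = cos(π/164) = 0.99982
root = sin(π/164) = 0.019155  (since 1−cos² = sin²).
ω* = 2 / (1 + 0.019155) = 2 / 1.019155 ≈ 1.96241.
ρ(B_{ω*}) = ω*−1 = 0.96241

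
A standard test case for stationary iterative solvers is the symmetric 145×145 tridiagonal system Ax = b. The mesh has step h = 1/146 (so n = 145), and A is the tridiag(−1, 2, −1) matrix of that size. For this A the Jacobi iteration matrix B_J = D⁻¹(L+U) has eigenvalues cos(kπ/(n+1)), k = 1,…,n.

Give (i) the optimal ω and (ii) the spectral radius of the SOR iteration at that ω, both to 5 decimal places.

ω* = 1.95787, ρ_SOR = 0.95787

ρ_J = max_k |cos(kπ/146)| = cos(π/146) = 0.99977
1 − cos²(π/146) = sin²(π/146) ⇒ √(1−ρ_J²) = sin(π/146) = 0.021516.
Young: ω* = 2/(1+√(1−ρ_J²)) = 2/(1+0.021516) = 2/1.021516 = 1.95787.
and ρ(B_{ω*}) = 1.95787 − 1 = 0.95787.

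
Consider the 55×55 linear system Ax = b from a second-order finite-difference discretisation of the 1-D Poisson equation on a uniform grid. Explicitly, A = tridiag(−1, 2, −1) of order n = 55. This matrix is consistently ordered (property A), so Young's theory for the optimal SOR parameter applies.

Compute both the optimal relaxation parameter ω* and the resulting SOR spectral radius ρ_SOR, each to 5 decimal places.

spectrum of D⁻¹(L+U) = {cos(kπ/56) : 1≤k≤55}; ρ_J = cos(π/56) = 0.99843.
√(1−ρ_J²) = |sin(π/56)| = 0.056070
Then 2/(1+√(1−ρ_J²)) = 2/(1+0.056070); ω* = 2/1.056070 = 1.89381.
Hence ρ(B_{ω*}) = 1.89381 − 1 = 0.89381.

ω* = 1.89381, ρ_SOR = 0.89381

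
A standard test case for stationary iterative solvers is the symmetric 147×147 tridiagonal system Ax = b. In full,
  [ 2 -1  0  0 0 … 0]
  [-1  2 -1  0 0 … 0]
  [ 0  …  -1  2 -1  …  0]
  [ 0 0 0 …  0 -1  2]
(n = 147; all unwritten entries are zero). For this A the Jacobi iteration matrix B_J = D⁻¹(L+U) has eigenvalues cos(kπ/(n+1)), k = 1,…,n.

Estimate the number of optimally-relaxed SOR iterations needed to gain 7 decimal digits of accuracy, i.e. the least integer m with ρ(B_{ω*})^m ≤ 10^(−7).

½·tridiag(1,0,1) at n=147: λ_k = cos(kπ/148); max |λ| at k=1 ⇒ ρ_J = cos(π/148) ≈ 0.9997747.
root = sin(π/148) = 0.0212254  (since 1−cos² = sin²).
Then 2/(1+√(1−ρ_J²)) = 2/(1+0.0212254); ω* = 2/1.0212254 = 1.9584315.
ρ(B_{ω*}) = ω*−1 = 0.9584315
For 7 digits: m = 7·ln10 / (−ln 0.9584315) = 16.1181/0.0424572 = 379.632; round up → m = 380.

m = 380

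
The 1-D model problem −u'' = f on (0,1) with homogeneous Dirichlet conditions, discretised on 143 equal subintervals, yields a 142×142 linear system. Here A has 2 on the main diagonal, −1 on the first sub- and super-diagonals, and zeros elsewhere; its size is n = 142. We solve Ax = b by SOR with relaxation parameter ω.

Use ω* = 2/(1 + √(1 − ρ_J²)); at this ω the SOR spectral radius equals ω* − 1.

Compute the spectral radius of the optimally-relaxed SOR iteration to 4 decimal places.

ρ_SOR = 0.9570

½·tridiag(1,0,1) at n=142: λ_k = cos(kπ/143); max |λ| at k=1 ⇒ ρ_J = cos(π/143) ≈ 0.9998.
√(1−ρ_J²) simplifies to sin(π/143) = 0.02197.
Young: ω* = 2/(1+√(1−ρ_J²)) = 2/(1+0.02197) = 2/1.02197 = 1.9570.
ρ_SOR = ω* − 1 = 1.9570 − 1 = 0.9570.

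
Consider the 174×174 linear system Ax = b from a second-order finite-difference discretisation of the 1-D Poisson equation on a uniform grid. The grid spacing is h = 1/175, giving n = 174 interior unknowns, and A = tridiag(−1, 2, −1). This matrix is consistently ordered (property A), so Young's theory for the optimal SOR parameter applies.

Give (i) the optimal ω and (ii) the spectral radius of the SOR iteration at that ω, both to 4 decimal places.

B_J for the 174×174 system has eigenvalues cos(kπ/175); ρ_J = cos(π/175) = 0.9998.
√(1−ρ_J²) simplifies to sin(π/175) = 0.01795.
[ω*] 2 ÷ (1 + 0.01795) = 2 ÷ 1.01795 = 1.9647.
ρ_SOR = ω* − 1 = 1.9647 − 1 = 0.9647.

ω* = 1.9647, ρ_SOR = 0.9647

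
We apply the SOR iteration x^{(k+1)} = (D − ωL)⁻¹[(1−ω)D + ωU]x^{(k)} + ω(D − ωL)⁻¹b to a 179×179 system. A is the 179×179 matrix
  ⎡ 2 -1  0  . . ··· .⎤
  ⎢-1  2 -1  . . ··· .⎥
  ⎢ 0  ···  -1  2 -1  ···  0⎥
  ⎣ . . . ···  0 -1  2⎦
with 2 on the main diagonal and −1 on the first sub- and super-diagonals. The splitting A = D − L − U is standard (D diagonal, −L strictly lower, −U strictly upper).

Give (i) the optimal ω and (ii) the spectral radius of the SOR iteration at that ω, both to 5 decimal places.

[ρ_J] n=179: ρ(B_J) = cos(π/(n+1)) = cos(π/180) = 0.99985.
√(1−ρ_J²) = |sin(π/180)| = 0.017452
ω* = 2/(1 + 0.017452) = 2/1.017452 = 1.96569.
ρ_SOR = ω* − 1 = 1.96569 − 1 = 0.96569.

ω* = 1.96569, ρ_SOR = 0.96569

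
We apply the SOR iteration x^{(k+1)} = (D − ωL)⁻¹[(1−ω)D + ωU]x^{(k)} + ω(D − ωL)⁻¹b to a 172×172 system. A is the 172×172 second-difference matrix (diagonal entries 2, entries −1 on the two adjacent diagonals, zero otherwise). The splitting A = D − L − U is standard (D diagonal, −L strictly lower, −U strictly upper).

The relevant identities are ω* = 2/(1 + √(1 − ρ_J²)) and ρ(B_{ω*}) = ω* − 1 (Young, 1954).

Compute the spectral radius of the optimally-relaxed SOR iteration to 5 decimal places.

ρ_SOR = 0.96433

spectrum of D⁻¹(L+U) = {cos(kπ/173) : 1≤k≤172}; ρ_J = cos(π/173) = 0.99984.
√(1 − cos²(π/173)) = sin(π/173) ≈ 0.018158.
Then 2/(1+√(1−ρ_J²)) = 2/(1+0.018158); ω* = 2/1.018158 = 1.96433.
ρ(B_{ω*}) = ω*−1 = 0.96433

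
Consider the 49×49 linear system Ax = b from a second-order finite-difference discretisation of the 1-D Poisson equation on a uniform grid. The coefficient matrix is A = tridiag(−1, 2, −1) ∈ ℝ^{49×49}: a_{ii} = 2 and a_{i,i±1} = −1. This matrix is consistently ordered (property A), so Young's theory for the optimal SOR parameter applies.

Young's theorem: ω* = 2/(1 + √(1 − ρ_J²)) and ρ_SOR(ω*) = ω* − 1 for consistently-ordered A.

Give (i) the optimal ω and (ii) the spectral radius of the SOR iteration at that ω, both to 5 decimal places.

[ρ_J] n=49: ρ(B_J) = cos(π/(n+1)) = cos(π/50) = 0.99803.
root = sin(π/50) = 0.062791  (since 1−cos² = sin²).
So ω* = 2/1.062791 = 1.88184 (Young).
and ρ(B_{ω*}) = 1.88184 − 1 = 0.88184.

ω* = 1.88184, ρ_SOR = 0.88184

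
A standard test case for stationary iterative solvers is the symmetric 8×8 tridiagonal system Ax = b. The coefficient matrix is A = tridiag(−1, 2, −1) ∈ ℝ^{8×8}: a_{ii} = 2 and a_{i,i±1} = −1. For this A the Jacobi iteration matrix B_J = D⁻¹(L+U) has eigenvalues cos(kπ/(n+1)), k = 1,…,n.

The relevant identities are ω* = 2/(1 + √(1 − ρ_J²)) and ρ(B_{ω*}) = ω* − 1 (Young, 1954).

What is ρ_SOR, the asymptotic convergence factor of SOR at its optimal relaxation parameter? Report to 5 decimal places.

ρ_SOR = 0.49029

With n=8, ρ(Jacobi) = cos(π/9) = 0.93969.
root = sin(π/9) = 0.342020  (since 1−cos² = sin²).
Then 2/(1+√(1−ρ_J²)) = 2/(1+0.342020); ω* = 2/1.342020 = 1.49029.
[ρ_SOR] ω* − 1 = 0.49029.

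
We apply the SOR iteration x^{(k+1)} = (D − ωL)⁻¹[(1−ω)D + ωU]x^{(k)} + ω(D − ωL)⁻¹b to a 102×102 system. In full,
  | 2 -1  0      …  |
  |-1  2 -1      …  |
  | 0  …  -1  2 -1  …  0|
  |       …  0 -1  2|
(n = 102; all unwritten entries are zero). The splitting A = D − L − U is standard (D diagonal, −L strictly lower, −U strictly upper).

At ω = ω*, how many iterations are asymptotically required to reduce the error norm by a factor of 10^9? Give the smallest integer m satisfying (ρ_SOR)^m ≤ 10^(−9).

m = 340

B_J for the 102×102 system has eigenvalues cos(kπ/103); ρ_J = cos(π/103) = 0.9995349.
√(1−ρ_J²) = |sin(π/103)| = 0.0304962
ω* = 2 / (1 + 0.0304962) = 2 / 1.0304962 ≈ 1.9408126.
ρ(B_{ω*}) = ω*−1 = 0.9408126
Need (0.9408126)^m ≤ 10^(−9): m ≥ 9·ln10/|ln 0.9408126| = 20.7233/0.0610113 = 339.663 ⇒ m = 340.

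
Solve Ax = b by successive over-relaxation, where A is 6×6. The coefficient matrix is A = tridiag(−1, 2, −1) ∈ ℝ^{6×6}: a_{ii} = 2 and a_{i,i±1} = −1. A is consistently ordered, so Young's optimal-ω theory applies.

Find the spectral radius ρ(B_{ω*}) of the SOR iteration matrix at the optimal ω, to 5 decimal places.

ρ_SOR = 0.39481

½·tridiag(1,0,1) at n=6: λ_k = cos(kπ/7); max |λ| at k=1 ⇒ ρ_J = cos(π/7) ≈ 0.90097.
√(1−ρ_J²) = |sin(π/7)| = 0.433884
So ω* = 2/1.433884 = 1.39481 (Young).
ρ(B_{ω*}) = ω*−1 = 0.39481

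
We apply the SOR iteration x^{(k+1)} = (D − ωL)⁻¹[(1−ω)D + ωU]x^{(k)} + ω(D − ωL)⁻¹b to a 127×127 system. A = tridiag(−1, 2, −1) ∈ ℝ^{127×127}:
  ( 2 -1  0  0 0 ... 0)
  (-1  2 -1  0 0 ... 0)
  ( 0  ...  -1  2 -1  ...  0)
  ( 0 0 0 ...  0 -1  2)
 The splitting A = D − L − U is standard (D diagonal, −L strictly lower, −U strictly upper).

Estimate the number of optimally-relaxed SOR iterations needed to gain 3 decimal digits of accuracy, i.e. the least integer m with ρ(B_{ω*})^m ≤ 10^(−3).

m = 141

[ρ_J] n=127: ρ(B_J) = cos(π/(n+1)) = cos(π/128) = 0.9996988.
root = sin(π/128) = 0.0245412  (since 1−cos² = sin²).
Then 2/(1+√(1−ρ_J²)) = 2/(1+0.0245412); ω* = 2/1.0245412 = 1.9520933.
Hence ρ(B_{ω*}) = 1.9520933 − 1 = 0.9520933.
ρ_SOR^m ≤ 10^(−3) ⇔ m ≥ 3·ln10/(−ln 0.9520933) = 6.90776/0.0490922 = 140.710; m = ⌈140.710⌉ = 141.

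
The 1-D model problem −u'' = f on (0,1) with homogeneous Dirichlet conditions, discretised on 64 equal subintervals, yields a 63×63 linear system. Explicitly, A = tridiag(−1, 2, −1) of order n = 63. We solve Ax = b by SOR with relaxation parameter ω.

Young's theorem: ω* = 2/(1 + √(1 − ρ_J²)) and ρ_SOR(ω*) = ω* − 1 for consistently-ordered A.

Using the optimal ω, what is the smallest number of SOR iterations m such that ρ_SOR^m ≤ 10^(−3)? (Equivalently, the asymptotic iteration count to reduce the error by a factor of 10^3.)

[ρ_J] n=63: ρ(B_J) = cos(π/(n+1)) = cos(π/64) = 0.9987955.
√(1 − cos²(π/64)) = sin(π/64) ≈ 0.0490677.
So ω* = 2/1.0490677 = 1.9064547 (Young).
At ω = 1.9064547 every |λ(B_ω)| = ω−1, so ρ_SOR = 0.9064547.
Need (0.9064547)^m ≤ 10^(−3): m ≥ 3·ln10/|ln 0.9064547| = 6.90776/0.0982142 = 70.334 ⇒ m = 71.

m = 71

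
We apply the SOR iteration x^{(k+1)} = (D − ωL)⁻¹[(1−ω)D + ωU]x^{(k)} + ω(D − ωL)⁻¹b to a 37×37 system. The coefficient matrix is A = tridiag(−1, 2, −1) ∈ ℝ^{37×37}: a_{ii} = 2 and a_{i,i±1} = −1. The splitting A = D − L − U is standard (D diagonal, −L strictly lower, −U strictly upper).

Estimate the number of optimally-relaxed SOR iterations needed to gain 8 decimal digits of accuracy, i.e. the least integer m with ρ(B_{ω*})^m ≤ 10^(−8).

[ρ_J] n=37: ρ(B_J) = cos(π/(n+1)) = cos(π/38) = 0.9965845.
√(1−ρ_J²) = |sin(π/38)| = 0.0825793
[ω*] 2 ÷ (1 + 0.0825793) = 2 ÷ 1.0825793 = 1.8474397.
[ρ_SOR] ω* − 1 = 0.8474397.
8·ln10 = 18.4207; −ln(0.8474397) = 0.165536; m = ⌈18.4207/0.165536⌉ = ⌈111.279⌉ = 112.

m = 112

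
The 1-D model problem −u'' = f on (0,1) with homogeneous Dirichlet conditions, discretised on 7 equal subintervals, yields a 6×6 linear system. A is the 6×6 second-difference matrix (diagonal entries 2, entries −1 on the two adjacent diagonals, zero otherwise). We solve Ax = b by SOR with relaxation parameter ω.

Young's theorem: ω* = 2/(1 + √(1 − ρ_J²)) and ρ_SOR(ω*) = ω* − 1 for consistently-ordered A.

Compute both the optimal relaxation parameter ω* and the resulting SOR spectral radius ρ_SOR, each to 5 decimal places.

ω* = 1.39481, ρ_SOR = 0.39481

B_J for the 6×6 system has eigenvalues cos(kπ/7); ρ_J = cos(π/7) = 0.90097.
1 − cos²(π/7) = sin²(π/7) ⇒ √(1−ρ_J²) = sin(π/7) = 0.433884.
ω* = 2 / (1 + 0.433884) = 2 / 1.433884 ≈ 1.39481.
and ρ(B_{ω*}) = 1.39481 − 1 = 0.39481.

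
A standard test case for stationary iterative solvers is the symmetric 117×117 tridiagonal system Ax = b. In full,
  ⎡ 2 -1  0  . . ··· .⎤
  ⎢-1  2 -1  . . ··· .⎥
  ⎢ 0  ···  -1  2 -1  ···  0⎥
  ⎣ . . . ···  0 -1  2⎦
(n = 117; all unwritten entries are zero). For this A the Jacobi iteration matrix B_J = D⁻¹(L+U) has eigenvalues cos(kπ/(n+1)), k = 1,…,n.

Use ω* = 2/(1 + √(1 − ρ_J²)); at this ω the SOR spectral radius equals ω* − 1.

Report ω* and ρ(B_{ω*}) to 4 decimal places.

[ρ_J] n=117: ρ(B_J) = cos(π/(n+1)) = cos(π/118) = 0.9996.
root = sin(π/118) = 0.02662  (since 1−cos² = sin²).
Young: ω* = 2/(1+√(1−ρ_J²)) = 2/(1+0.02662) = 2/1.02662 = 1.9481.
ρ_SOR = ω* − 1 ≈ 0.9481.

ω* = 1.9481, ρ_SOR = 0.9481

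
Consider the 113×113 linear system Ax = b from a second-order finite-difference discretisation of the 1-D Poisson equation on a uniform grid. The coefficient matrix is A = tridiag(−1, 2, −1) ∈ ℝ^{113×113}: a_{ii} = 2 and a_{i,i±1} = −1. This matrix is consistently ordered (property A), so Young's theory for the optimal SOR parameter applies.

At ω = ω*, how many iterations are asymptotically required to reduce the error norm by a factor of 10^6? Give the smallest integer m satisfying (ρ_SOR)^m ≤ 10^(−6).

B_J for the 113×113 system has eigenvalues cos(kπ/114); ρ_J = cos(π/114) = 0.9996203.
√(1−ρ_J²) simplifies to sin(π/114) = 0.0275543.
ω* = 2/(1+0.0275543) = 1.9463692
ρ(B_{ω*}) = ω*−1 = 0.9463692
Need (0.9463692)^m ≤ 10^(−6): m ≥ 6·ln10/|ln 0.9463692| = 13.8155/0.0551225 = 250.633 ⇒ m = 251.

m = 251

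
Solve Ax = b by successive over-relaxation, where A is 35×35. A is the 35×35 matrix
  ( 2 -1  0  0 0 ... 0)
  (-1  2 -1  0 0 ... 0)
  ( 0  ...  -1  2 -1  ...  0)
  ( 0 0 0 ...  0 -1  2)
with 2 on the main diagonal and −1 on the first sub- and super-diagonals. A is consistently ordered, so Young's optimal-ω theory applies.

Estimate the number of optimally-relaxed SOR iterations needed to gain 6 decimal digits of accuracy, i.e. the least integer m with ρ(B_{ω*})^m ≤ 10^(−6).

m = 80

[ρ_J] n=35: ρ(B_J) = cos(π/(n+1)) = cos(π/36) = 0.9961947.
1 − cos²(π/36) = sin²(π/36) ⇒ √(1−ρ_J²) = sin(π/36) = 0.0871557.
Then 2/(1+√(1−ρ_J²)) = 2/(1+0.0871557); ω* = 2/1.0871557 = 1.8396629.
ρ(B_{ω*}) = ω*−1 = 0.8396629
(0.8396629)^m ≤ 10^{−6}  ⇒  m·ln(0.8396629) ≤ −6·ln10  ⇒  m ≥ 79.056  ⇒  m = 80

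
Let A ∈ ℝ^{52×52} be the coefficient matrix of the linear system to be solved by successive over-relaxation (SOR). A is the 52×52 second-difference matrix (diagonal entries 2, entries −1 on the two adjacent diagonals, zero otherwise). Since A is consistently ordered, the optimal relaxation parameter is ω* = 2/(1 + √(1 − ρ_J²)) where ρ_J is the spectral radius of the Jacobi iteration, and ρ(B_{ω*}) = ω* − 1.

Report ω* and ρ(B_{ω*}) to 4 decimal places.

ω* = 1.8881, ρ_SOR = 0.8881

n=52: λ(B_J) = 1 − λ(A)/2 = cos(kπ/53); k=1 gives ρ_J = 0.9982.
root = sin(π/53) = 0.05924  (since 1−cos² = sin²).
So ω* = 2/1.05924 = 1.8881 (Young).
ρ_SOR = ω* − 1 ≈ 0.8881.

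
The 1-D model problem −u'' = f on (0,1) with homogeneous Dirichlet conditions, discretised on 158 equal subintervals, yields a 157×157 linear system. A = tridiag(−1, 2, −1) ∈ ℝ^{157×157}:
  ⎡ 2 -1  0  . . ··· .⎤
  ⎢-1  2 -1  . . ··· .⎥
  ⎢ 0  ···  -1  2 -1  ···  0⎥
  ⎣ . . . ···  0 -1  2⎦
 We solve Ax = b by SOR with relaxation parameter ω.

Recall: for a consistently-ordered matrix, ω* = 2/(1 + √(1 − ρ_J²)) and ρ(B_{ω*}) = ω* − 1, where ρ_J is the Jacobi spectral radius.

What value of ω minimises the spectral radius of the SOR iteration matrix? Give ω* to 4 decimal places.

ω* = 1.9610

n=157: λ(B_J) = 1 − λ(A)/2 = cos(kπ/158); k=1 gives ρ_J = 0.9998.
1 − cos²(π/158) = sin²(π/158) ⇒ √(1−ρ_J²) = sin(π/158) = 0.01988.
[ω*] 2 ÷ (1 + 0.01988) = 2 ÷ 1.01988 = 1.9610.
[ρ_SOR] ω* − 1 = 0.9610.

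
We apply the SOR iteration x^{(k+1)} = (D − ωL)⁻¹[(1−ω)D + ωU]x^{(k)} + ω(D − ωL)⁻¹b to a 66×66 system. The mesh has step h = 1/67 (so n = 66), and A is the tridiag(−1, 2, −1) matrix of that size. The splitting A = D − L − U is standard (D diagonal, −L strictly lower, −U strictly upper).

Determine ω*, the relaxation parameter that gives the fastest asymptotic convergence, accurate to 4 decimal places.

ω* = 1.9105

½·tridiag(1,0,1) at n=66: λ_k = cos(kπ/67); max |λ| at k=1 ⇒ ρ_J = cos(π/67) ≈ 0.9989.
√(1 − cos²(π/67)) = sin(π/67) ≈ 0.04687.
[ω*] 2 ÷ (1 + 0.04687) = 2 ÷ 1.04687 = 1.9105.
ρ_SOR = ω* − 1 = 1.9105 − 1 = 0.9105.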